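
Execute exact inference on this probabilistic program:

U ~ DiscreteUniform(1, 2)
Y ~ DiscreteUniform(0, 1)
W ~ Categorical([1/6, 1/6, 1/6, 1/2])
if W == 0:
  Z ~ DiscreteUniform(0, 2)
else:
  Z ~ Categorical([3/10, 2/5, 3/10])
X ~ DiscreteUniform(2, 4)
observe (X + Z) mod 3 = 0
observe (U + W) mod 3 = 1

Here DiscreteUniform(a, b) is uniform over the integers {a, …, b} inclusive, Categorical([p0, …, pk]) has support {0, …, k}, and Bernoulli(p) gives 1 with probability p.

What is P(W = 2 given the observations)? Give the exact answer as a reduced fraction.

Enumerate traces; 18 have nonzero weight after conditioning:
  (U=1, Y=0, W=0, Z=0, X=3) weight 1/216
  (U=1, Y=0, W=0, Z=1, X=2) weight 1/216
  (U=1, Y=0, W=0, Z=2, X=4) weight 1/216
  (U=1, Y=0, W=3, Z=0, X=3) weight 1/80
  (U=1, Y=0, W=3, Z=1, X=2) weight 1/60
  (U=1, Y=0, W=3, Z=2, X=4) weight 1/80
  (U=1, Y=1, W=0, Z=0, X=3) weight 1/216
  (U=1, Y=1, W=0, Z=1, X=2) weight 1/216
  (U=2, Y=0, W=2, Z=0, X=3) weight 1/240
  … 9 more
Group by W:
  weight(W=0) = 1/36
  weight(W=2) = 1/36
  weight(W=3) = 1/12
Total weight = 1/36 + 1/36 + 1/12 = 5/36
P(W=0 | obs) = 1/36 / 5/36 = 1/5
P(W=2 | obs) = 1/36 / 5/36 = 1/5
P(W=3 | obs) = 1/12 / 5/36 = 3/5

P(W = 2 | obs) = 1/5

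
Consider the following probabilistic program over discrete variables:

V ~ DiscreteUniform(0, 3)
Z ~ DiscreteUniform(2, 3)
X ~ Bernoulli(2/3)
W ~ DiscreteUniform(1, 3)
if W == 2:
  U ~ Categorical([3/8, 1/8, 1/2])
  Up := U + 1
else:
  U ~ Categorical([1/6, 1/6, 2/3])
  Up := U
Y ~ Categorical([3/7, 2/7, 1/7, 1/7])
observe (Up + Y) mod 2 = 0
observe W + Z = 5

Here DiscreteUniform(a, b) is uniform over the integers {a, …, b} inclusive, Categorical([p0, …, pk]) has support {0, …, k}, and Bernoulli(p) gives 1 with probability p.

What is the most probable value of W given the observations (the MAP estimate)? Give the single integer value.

argmax_v P(W = v | obs) = 3

Enumerate traces; 96 have nonzero weight after conditioning:
  (V=0, Z=2, X=0, W=3, U=0, Y=0) weight 1/1008
  (V=0, Z=2, X=0, W=3, U=0, Y=2) weight 1/3024
  (V=0, Z=2, X=0, W=3, U=1, Y=1) weight 1/1512
  (V=0, Z=2, X=0, W=3, U=1, Y=3) weight 1/3024
  (V=0, Z=2, X=0, W=3, U=2, Y=0) weight 1/252
  (V=0, Z=2, X=0, W=3, U=2, Y=2) weight 1/756
  (V=0, Z=2, X=1, W=3, U=0, Y=0) weight 1/504
  (V=0, Z=2, X=1, W=3, U=0, Y=2) weight 1/1512
  (V=0, Z=3, X=0, W=2, U=0, Y=1) weight 1/672
  … 87 more
Group by W:
  weight(W=2) = 25/336
  weight(W=3) = 23/252
Total weight = 25/336 + 23/252 = 167/1008
P(W=2 | obs) = 25/336 / 167/1008 = 75/167
P(W=3 | obs) = 23/252 / 167/1008 = 92/167
argmax = 3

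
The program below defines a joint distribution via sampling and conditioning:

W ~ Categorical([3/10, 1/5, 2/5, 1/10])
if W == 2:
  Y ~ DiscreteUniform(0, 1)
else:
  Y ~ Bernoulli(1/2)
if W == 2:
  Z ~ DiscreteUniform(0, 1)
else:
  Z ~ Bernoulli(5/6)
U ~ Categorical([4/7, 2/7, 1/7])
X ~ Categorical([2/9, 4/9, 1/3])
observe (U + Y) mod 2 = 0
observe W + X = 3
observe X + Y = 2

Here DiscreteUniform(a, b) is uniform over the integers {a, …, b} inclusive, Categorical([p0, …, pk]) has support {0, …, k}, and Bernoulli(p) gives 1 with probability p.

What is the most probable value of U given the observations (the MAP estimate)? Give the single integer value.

argmax_v P(U = v | obs) = 1

Enumerate traces; 6 have nonzero weight after conditioning:
  (W=1, Y=0, Z=0, U=0, X=2) weight 1/315
  (W=1, Y=0, Z=0, U=2, X=2) weight 1/1260
  (W=1, Y=0, Z=1, U=0, X=2) weight 1/63
  (W=1, Y=0, Z=1, U=2, X=2) weight 1/252
  (W=2, Y=1, Z=0, U=1, X=1) weight 4/315
  (W=2, Y=1, Z=1, U=1, X=1) weight 4/315
Group by U:
  weight(U=0) = 2/105
  weight(U=1) = 8/315
  weight(U=2) = 1/210
Total weight = 2/105 + 8/315 + 1/210 = 31/630
P(U=0 | obs) = 2/105 / 31/630 = 12/31
P(U=1 | obs) = 8/315 / 31/630 = 16/31
P(U=2 | obs) = 1/210 / 31/630 = 3/31
argmax = 1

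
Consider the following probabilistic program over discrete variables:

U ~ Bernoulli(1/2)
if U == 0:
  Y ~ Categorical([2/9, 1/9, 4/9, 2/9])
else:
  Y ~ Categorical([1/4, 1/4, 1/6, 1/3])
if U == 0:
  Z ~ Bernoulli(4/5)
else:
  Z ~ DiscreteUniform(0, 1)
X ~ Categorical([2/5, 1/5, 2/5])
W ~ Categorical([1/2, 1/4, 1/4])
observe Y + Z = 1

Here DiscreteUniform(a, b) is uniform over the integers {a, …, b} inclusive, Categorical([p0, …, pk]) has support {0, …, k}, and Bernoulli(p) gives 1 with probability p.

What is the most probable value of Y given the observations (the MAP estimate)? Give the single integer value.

argmax_v P(Y = v | obs) = 0

Enumerate traces; 36 have nonzero weight after conditioning:
  (U=0, Y=0, Z=1, X=0, W=0) weight 4/225
  (U=0, Y=0, Z=1, X=0, W=1) weight 2/225
  (U=0, Y=0, Z=1, X=0, W=2) weight 2/225
  (U=0, Y=0, Z=1, X=1, W=0) weight 2/225
  (U=0, Y=0, Z=1, X=1, W=1) weight 1/225
  (U=0, Y=0, Z=1, X=1, W=2) weight 1/225
  (U=0, Y=0, Z=1, X=2, W=0) weight 4/225
  (U=0, Y=0, Z=1, X=2, W=1) weight 2/225
  (U=0, Y=1, Z=0, X=0, W=0) weight 1/450
  … 27 more
Group by Y:
  weight(Y=0) = 109/720
  weight(Y=1) = 53/720
Total weight = 109/720 + 53/720 = 9/40
P(Y=0 | obs) = 109/720 / 9/40 = 109/162
P(Y=1 | obs) = 53/720 / 9/40 = 53/162
argmax = 0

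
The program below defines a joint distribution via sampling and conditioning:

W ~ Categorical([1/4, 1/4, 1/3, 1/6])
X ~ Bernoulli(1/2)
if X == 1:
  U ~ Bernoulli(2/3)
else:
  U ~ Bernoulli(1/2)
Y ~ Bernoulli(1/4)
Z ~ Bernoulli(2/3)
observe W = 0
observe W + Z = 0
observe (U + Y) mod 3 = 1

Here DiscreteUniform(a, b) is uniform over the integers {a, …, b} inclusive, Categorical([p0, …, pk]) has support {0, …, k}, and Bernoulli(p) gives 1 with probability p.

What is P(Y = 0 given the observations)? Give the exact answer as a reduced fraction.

Enumerate traces; 4 have nonzero weight after conditioning:
  (W=0, X=0, U=0, Y=1, Z=0) weight 1/192
  (W=0, X=0, U=1, Y=0, Z=0) weight 1/64
  (W=0, X=1, U=0, Y=1, Z=0) weight 1/288
  (W=0, X=1, U=1, Y=0, Z=0) weight 1/48
Group by Y:
  weight(Y=0) = 7/192
  weight(Y=1) = 5/576
Total weight = 7/192 + 5/576 = 13/288
P(Y=0 | obs) = 7/192 / 13/288 = 21/26
P(Y=1 | obs) = 5/576 / 13/288 = 5/26

P(Y = 0 | obs) = 21/26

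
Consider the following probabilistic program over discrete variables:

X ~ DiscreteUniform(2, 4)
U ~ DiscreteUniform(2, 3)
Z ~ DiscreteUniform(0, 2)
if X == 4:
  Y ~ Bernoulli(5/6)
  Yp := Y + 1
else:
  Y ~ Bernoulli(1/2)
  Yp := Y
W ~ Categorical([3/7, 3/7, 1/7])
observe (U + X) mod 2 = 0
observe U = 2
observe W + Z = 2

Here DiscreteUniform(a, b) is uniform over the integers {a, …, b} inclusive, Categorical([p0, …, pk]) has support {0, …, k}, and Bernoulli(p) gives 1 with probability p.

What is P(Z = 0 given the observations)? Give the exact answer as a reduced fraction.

Enumerate traces; 12 have nonzero weight after conditioning:
  (X=2, U=2, Z=0, Y=0, W=2) weight 1/252
  (X=2, U=2, Z=0, Y=1, W=2) weight 1/252
  (X=2, U=2, Z=1, Y=0, W=1) weight 1/84
  (X=2, U=2, Z=1, Y=1, W=1) weight 1/84
  (X=2, U=2, Z=2, Y=0, W=0) weight 1/84
  (X=2, U=2, Z=2, Y=1, W=0) weight 1/84
  (X=4, U=2, Z=0, Y=0, W=2) weight 1/756
  (X=4, U=2, Z=0, Y=1, W=2) weight 5/756
  … 4 more
Group by Z:
  weight(Z=0) = 1/63
  weight(Z=1) = 1/21
  weight(Z=2) = 1/21
Total weight = 1/63 + 1/21 + 1/21 = 1/9
P(Z=0 | obs) = 1/63 / 1/9 = 1/7
P(Z=1 | obs) = 1/21 / 1/9 = 3/7
P(Z=2 | obs) = 1/21 / 1/9 = 3/7

P(Z = 0 | obs) = 1/7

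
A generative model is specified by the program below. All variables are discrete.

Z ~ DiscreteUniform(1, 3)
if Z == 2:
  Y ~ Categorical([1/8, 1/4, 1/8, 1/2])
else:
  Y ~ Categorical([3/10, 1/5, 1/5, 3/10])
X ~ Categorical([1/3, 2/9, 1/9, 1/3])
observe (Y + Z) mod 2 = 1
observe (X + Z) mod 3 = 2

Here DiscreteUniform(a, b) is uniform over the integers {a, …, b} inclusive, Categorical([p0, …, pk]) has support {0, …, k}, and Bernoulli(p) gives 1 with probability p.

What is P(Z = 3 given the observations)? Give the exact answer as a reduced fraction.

Enumerate traces; 8 have nonzero weight after conditioning:
  (Z=1, Y=0, X=1) weight 1/45
  (Z=1, Y=2, X=1) weight 2/135
  (Z=2, Y=1, X=0) weight 1/36
  (Z=2, Y=1, X=3) weight 1/36
  (Z=2, Y=3, X=0) weight 1/18
  (Z=2, Y=3, X=3) weight 1/18
  (Z=3, Y=0, X=2) weight 1/90
  (Z=3, Y=2, X=2) weight 1/135
Group by Z:
  weight(Z=1) = 1/27
  weight(Z=2) = 1/6
  weight(Z=3) = 1/54
Total weight = 1/27 + 1/6 + 1/54 = 2/9
P(Z=1 | obs) = 1/27 / 2/9 = 1/6
P(Z=2 | obs) = 1/6 / 2/9 = 3/4
P(Z=3 | obs) = 1/54 / 2/9 = 1/12

P(Z = 3 | obs) = 1/12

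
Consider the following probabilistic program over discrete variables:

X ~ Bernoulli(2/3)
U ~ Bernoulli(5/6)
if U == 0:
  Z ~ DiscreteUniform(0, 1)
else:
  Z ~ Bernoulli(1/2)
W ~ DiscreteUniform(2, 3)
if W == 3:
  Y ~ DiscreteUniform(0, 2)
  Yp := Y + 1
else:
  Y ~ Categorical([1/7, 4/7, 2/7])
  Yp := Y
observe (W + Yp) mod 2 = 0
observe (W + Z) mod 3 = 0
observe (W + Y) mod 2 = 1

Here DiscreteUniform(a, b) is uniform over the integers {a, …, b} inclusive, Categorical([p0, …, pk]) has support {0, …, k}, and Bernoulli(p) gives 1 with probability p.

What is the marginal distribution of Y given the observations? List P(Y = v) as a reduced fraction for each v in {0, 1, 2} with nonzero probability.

P(Y=0) = 1/2, P(Y=2) = 1/2

Enumerate traces; 8 have nonzero weight after conditioning:
  (X=0, U=0, Z=0, W=3, Y=0) weight 1/216
  (X=0, U=0, Z=0, W=3, Y=2) weight 1/216
  (X=0, U=1, Z=0, W=3, Y=0) weight 5/216
  (X=0, U=1, Z=0, W=3, Y=2) weight 5/216
  (X=1, U=0, Z=0, W=3, Y=0) weight 1/108
  (X=1, U=0, Z=0, W=3, Y=2) weight 1/108
  (X=1, U=1, Z=0, W=3, Y=0) weight 5/108
  (X=1, U=1, Z=0, W=3, Y=2) weight 5/108
Group by Y:
  weight(Y=0) = 1/12
  weight(Y=2) = 1/12
Total weight = 1/12 + 1/12 = 1/6
P(Y=0 | obs) = 1/12 / 1/6 = 1/2
P(Y=2 | obs) = 1/12 / 1/6 = 1/2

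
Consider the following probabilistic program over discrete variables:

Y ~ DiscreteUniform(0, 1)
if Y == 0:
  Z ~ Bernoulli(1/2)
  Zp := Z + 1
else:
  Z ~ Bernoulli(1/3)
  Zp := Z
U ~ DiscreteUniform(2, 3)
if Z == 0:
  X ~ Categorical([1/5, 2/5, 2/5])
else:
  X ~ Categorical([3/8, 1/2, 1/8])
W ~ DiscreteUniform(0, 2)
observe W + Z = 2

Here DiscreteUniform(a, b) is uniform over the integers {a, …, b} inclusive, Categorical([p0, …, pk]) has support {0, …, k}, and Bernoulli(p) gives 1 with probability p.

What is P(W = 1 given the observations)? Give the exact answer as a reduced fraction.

Enumerate traces; 24 have nonzero weight after conditioning:
  (Y=0, Z=0, U=2, X=0, W=2) weight 1/120
  (Y=0, Z=0, U=2, X=1, W=2) weight 1/60
  (Y=0, Z=0, U=2, X=2, W=2) weight 1/60
  (Y=0, Z=0, U=3, X=0, W=2) weight 1/120
  (Y=0, Z=0, U=3, X=1, W=2) weight 1/60
  (Y=0, Z=0, U=3, X=2, W=2) weight 1/60
  (Y=0, Z=1, U=2, X=0, W=1) weight 1/64
  (Y=0, Z=1, U=2, X=1, W=1) weight 1/48
  … 16 more
Group by W:
  weight(W=1) = 5/36
  weight(W=2) = 7/36
Total weight = 5/36 + 7/36 = 1/3
P(W=1 | obs) = 5/36 / 1/3 = 5/12
P(W=2 | obs) = 7/36 / 1/3 = 7/12

P(W = 1 | obs) = 5/12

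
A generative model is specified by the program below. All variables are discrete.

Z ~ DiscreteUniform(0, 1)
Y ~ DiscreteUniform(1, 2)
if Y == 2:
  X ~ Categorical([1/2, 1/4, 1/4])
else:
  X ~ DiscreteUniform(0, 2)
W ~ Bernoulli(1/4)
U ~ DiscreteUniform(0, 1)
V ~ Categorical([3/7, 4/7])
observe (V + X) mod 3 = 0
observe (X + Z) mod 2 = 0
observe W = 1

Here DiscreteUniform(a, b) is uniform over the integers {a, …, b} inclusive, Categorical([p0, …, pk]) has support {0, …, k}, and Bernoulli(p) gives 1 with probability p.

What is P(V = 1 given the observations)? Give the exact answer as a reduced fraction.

Enumerate traces; 8 have nonzero weight after conditioning:
  (Z=0, Y=1, X=0, W=1, U=0, V=0) weight 1/224
  (Z=0, Y=1, X=0, W=1, U=1, V=0) weight 1/224
  (Z=0, Y=1, X=2, W=1, U=0, V=1) weight 1/168
  (Z=0, Y=1, X=2, W=1, U=1, V=1) weight 1/168
  (Z=0, Y=2, X=0, W=1, U=0, V=0) weight 3/448
  (Z=0, Y=2, X=0, W=1, U=1, V=0) weight 3/448
  (Z=0, Y=2, X=2, W=1, U=0, V=1) weight 1/224
  (Z=0, Y=2, X=2, W=1, U=1, V=1) weight 1/224
Group by V:
  weight(V=0) = 5/224
  weight(V=1) = 1/48
Total weight = 5/224 + 1/48 = 29/672
P(V=0 | obs) = 5/224 / 29/672 = 15/29
P(V=1 | obs) = 1/48 / 29/672 = 14/29

P(V = 1 | obs) = 14/29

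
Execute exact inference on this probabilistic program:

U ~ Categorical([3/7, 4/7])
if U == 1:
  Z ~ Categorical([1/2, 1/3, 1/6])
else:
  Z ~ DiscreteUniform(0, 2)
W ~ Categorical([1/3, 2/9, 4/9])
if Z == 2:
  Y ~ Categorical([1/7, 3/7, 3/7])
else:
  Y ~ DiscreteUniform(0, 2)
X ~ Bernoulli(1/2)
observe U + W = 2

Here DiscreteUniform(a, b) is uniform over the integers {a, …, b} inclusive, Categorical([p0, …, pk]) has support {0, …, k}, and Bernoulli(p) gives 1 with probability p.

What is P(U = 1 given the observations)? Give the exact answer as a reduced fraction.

P(U = 1 | obs) = 2/5

Enumerate traces; 36 have nonzero weight after conditioning:
  (U=0, Z=0, W=2, Y=0, X=0) weight 2/189
  (U=0, Z=0, W=2, Y=0, X=1) weight 2/189
  (U=0, Z=0, W=2, Y=1, X=0) weight 2/189
  (U=0, Z=0, W=2, Y=1, X=1) weight 2/189
  (U=0, Z=0, W=2, Y=2, X=0) weight 2/189
  (U=0, Z=0, W=2, Y=2, X=1) weight 2/189
  (U=0, Z=1, W=2, Y=0, X=0) weight 2/189
  (U=0, Z=1, W=2, Y=0, X=1) weight 2/189
  (U=1, Z=0, W=1, Y=0, X=0) weight 2/189
  … 27 more
Group by U:
  weight(U=0) = 4/21
  weight(U=1) = 8/63
Total weight = 4/21 + 8/63 = 20/63
P(U=0 | obs) = 4/21 / 20/63 = 3/5
P(U=1 | obs) = 8/63 / 20/63 = 2/5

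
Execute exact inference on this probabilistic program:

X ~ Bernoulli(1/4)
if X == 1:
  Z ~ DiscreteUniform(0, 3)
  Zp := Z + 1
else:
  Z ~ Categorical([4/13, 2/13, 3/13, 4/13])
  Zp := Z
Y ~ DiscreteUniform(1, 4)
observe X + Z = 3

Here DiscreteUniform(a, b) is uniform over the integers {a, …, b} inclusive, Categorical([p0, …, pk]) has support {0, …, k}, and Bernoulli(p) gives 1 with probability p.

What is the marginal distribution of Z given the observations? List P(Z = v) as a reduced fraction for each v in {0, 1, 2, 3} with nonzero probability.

Enumerate traces; 8 have nonzero weight after conditioning:
  (X=0, Z=3, Y=1) weight 3/52
  (X=0, Z=3, Y=2) weight 3/52
  (X=0, Z=3, Y=3) weight 3/52
  (X=0, Z=3, Y=4) weight 3/52
  (X=1, Z=2, Y=1) weight 1/64
  (X=1, Z=2, Y=2) weight 1/64
  (X=1, Z=2, Y=3) weight 1/64
  (X=1, Z=2, Y=4) weight 1/64
Group by Z:
  weight(Z=2) = 1/16
  weight(Z=3) = 3/13
Total weight = 1/16 + 3/13 = 61/208
P(Z=2 | obs) = 1/16 / 61/208 = 13/61
P(Z=3 | obs) = 3/13 / 61/208 = 48/61

P(Z=2) = 13/61, P(Z=3) = 48/61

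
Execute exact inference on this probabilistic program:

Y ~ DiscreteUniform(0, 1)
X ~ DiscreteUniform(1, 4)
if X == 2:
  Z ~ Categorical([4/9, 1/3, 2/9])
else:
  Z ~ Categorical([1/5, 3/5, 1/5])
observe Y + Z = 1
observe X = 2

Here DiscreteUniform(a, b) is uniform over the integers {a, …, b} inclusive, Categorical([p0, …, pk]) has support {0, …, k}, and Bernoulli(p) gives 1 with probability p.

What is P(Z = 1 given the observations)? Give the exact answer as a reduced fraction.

Enumerate traces; 2 have nonzero weight after conditioning:
  (Y=0, X=2, Z=1) weight 1/24
  (Y=1, X=2, Z=0) weight 1/18
Group by Z:
  weight(Z=0) = 1/18
  weight(Z=1) = 1/24
Total weight = 1/18 + 1/24 = 7/72
P(Z=0 | obs) = 1/18 / 7/72 = 4/7
P(Z=1 | obs) = 1/24 / 7/72 = 3/7

P(Z = 1 | obs) = 3/7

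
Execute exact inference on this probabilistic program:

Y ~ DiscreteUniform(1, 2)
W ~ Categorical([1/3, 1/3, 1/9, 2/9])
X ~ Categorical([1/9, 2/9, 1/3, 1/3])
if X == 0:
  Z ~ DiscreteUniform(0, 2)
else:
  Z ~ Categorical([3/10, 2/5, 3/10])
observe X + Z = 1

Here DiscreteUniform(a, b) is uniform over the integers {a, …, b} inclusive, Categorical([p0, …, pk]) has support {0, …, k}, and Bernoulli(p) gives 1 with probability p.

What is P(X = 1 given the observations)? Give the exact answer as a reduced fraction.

Enumerate traces; 16 have nonzero weight after conditioning:
  (Y=1, W=0, X=0, Z=1) weight 1/162
  (Y=1, W=0, X=1, Z=0) weight 1/90
  (Y=1, W=1, X=0, Z=1) weight 1/162
  (Y=1, W=1, X=1, Z=0) weight 1/90
  (Y=1, W=2, X=0, Z=1) weight 1/486
  (Y=1, W=2, X=1, Z=0) weight 1/270
  (Y=1, W=3, X=0, Z=1) weight 1/243
  (Y=1, W=3, X=1, Z=0) weight 1/135
  … 8 more
Group by X:
  weight(X=0) = 1/27
  weight(X=1) = 1/15
Total weight = 1/27 + 1/15 = 14/135
P(X=0 | obs) = 1/27 / 14/135 = 5/14
P(X=1 | obs) = 1/15 / 14/135 = 9/14

P(X = 1 | obs) = 9/14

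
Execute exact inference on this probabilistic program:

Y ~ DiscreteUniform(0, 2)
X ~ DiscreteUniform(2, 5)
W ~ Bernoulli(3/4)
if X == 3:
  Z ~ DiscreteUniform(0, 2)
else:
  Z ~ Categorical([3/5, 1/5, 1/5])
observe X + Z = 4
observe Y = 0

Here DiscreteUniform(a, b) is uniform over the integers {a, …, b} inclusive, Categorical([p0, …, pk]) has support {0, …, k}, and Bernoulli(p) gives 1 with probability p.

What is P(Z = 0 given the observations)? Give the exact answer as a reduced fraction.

Enumerate traces; 6 have nonzero weight after conditioning:
  (Y=0, X=2, W=0, Z=2) weight 1/240
  (Y=0, X=2, W=1, Z=2) weight 1/80
  (Y=0, X=3, W=0, Z=1) weight 1/144
  (Y=0, X=3, W=1, Z=1) weight 1/48
  (Y=0, X=4, W=0, Z=0) weight 1/80
  (Y=0, X=4, W=1, Z=0) weight 3/80
Group by Z:
  weight(Z=0) = 1/20
  weight(Z=1) = 1/36
  weight(Z=2) = 1/60
Total weight = 1/20 + 1/36 + 1/60 = 17/180
P(Z=0 | obs) = 1/20 / 17/180 = 9/17
P(Z=1 | obs) = 1/36 / 17/180 = 5/17
P(Z=2 | obs) = 1/60 / 17/180 = 3/17

P(Z = 0 | obs) = 9/17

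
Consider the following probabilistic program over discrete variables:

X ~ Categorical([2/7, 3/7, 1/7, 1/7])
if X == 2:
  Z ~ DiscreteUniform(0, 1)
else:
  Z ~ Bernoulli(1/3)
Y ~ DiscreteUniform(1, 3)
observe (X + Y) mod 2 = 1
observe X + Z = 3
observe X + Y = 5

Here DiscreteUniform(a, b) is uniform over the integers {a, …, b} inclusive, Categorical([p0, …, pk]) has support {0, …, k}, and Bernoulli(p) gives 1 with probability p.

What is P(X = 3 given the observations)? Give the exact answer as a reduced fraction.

P(X = 3 | obs) = 4/7

Enumerate traces; 2 have nonzero weight after conditioning:
  (X=2, Z=1, Y=3) weight 1/42
  (X=3, Z=0, Y=2) weight 2/63
Group by X:
  weight(X=2) = 1/42
  weight(X=3) = 2/63
Total weight = 1/42 + 2/63 = 1/18
P(X=2 | obs) = 1/42 / 1/18 = 3/7
P(X=3 | obs) = 2/63 / 1/18 = 4/7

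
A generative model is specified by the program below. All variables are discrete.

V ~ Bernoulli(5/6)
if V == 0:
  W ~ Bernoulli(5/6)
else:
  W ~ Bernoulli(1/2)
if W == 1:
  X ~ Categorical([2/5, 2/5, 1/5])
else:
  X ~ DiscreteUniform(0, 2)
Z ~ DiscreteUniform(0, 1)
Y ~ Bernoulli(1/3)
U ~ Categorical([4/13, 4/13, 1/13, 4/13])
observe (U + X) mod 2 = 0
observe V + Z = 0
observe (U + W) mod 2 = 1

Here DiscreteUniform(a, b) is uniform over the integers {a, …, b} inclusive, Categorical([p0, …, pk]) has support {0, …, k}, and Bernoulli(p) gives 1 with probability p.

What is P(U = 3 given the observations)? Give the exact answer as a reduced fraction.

Enumerate traces; 12 have nonzero weight after conditioning:
  (V=0, W=0, X=1, Z=0, Y=0, U=1) weight 1/1053
  (V=0, W=0, X=1, Z=0, Y=0, U=3) weight 1/1053
  (V=0, W=0, X=1, Z=0, Y=1, U=1) weight 1/2106
  (V=0, W=0, X=1, Z=0, Y=1, U=3) weight 1/2106
  (V=0, W=1, X=0, Z=0, Y=0, U=0) weight 2/351
  (V=0, W=1, X=0, Z=0, Y=0, U=2) weight 1/702
  (V=0, W=1, X=0, Z=0, Y=1, U=0) weight 1/351
  (V=0, W=1, X=0, Z=0, Y=1, U=2) weight 1/1404
  … 4 more
Group by U:
  weight(U=0) = 1/78
  weight(U=1) = 1/702
  weight(U=2) = 1/312
  weight(U=3) = 1/702
Total weight = 1/78 + 1/702 + 1/312 + 1/702 = 53/2808
P(U=0 | obs) = 1/78 / 53/2808 = 36/53
P(U=1 | obs) = 1/702 / 53/2808 = 4/53
P(U=2 | obs) = 1/312 / 53/2808 = 9/53
P(U=3 | obs) = 1/702 / 53/2808 = 4/53

P(U = 3 | obs) = 4/53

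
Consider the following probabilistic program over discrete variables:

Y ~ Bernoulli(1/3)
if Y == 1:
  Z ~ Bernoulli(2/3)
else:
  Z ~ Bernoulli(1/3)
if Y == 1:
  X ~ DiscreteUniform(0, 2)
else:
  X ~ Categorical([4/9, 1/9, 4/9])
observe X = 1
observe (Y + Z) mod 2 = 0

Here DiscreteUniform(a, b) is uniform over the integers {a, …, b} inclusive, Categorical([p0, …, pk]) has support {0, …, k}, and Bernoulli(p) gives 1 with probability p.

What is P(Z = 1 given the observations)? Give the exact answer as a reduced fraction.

Enumerate traces; 2 have nonzero weight after conditioning:
  (Y=0, Z=0, X=1) weight 4/81
  (Y=1, Z=1, X=1) weight 2/27
Group by Z:
  weight(Z=0) = 4/81
  weight(Z=1) = 2/27
Total weight = 4/81 + 2/27 = 10/81
P(Z=0 | obs) = 4/81 / 10/81 = 2/5
P(Z=1 | obs) = 2/27 / 10/81 = 3/5

P(Z = 1 | obs) = 3/5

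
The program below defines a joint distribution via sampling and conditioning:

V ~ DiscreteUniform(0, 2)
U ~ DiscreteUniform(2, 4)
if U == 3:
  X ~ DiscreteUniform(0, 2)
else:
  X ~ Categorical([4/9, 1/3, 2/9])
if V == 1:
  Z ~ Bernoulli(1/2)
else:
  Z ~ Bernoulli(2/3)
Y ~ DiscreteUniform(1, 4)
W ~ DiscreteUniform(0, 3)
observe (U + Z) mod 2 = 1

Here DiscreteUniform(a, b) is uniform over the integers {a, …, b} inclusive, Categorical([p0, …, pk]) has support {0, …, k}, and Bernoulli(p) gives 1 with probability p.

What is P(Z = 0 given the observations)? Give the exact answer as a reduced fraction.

P(Z = 0 | obs) = 7/29

Enumerate traces; 432 have nonzero weight after conditioning:
  (V=0, U=2, X=0, Z=1, Y=1, W=0) weight 1/486
  (V=0, U=2, X=0, Z=1, Y=1, W=1) weight 1/486
  (V=0, U=2, X=0, Z=1, Y=1, W=2) weight 1/486
  (V=0, U=2, X=0, Z=1, Y=1, W=3) weight 1/486
  (V=0, U=2, X=0, Z=1, Y=2, W=0) weight 1/486
  (V=0, U=2, X=0, Z=1, Y=2, W=1) weight 1/486
  (V=0, U=2, X=0, Z=1, Y=2, W=2) weight 1/486
  (V=0, U=2, X=0, Z=1, Y=2, W=3) weight 1/486
  (V=0, U=3, X=0, Z=0, Y=1, W=0) weight 1/1296
  … 423 more
Group by Z:
  weight(Z=0) = 7/54
  weight(Z=1) = 11/27
Total weight = 7/54 + 11/27 = 29/54
P(Z=0 | obs) = 7/54 / 29/54 = 7/29
P(Z=1 | obs) = 11/27 / 29/54 = 22/29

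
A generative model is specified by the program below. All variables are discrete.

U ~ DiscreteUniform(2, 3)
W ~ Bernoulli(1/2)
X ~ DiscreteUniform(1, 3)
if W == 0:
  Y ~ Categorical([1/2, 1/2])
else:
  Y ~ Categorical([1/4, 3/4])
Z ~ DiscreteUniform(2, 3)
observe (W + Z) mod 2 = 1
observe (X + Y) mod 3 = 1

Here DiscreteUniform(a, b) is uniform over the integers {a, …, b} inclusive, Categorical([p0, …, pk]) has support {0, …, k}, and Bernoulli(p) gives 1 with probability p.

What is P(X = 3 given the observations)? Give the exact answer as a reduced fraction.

P(X = 3 | obs) = 5/8

Enumerate traces; 8 have nonzero weight after conditioning:
  (U=2, W=0, X=1, Y=0, Z=3) weight 1/48
  (U=2, W=0, X=3, Y=1, Z=3) weight 1/48
  (U=2, W=1, X=1, Y=0, Z=2) weight 1/96
  (U=2, W=1, X=3, Y=1, Z=2) weight 1/32
  (U=3, W=0, X=1, Y=0, Z=3) weight 1/48
  (U=3, W=0, X=3, Y=1, Z=3) weight 1/48
  (U=3, W=1, X=1, Y=0, Z=2) weight 1/96
  (U=3, W=1, X=3, Y=1, Z=2) weight 1/32
Group by X:
  weight(X=1) = 1/16
  weight(X=3) = 5/48
Total weight = 1/16 + 5/48 = 1/6
P(X=1 | obs) = 1/16 / 1/6 = 3/8
P(X=3 | obs) = 5/48 / 1/6 = 5/8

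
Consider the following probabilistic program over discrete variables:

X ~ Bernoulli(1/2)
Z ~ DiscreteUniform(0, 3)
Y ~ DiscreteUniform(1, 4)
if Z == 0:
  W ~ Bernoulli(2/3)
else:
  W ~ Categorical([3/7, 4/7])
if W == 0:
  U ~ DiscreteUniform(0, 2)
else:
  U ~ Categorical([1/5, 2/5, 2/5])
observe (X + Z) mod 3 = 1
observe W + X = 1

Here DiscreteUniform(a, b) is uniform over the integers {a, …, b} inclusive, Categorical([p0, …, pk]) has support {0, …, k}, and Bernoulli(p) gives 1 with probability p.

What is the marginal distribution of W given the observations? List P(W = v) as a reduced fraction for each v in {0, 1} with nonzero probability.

Enumerate traces; 36 have nonzero weight after conditioning:
  (X=0, Z=1, Y=1, W=1, U=0) weight 1/280
  (X=0, Z=1, Y=1, W=1, U=1) weight 1/140
  (X=0, Z=1, Y=1, W=1, U=2) weight 1/140
  (X=0, Z=1, Y=2, W=1, U=0) weight 1/280
  (X=0, Z=1, Y=2, W=1, U=1) weight 1/140
  (X=0, Z=1, Y=2, W=1, U=2) weight 1/140
  (X=0, Z=1, Y=3, W=1, U=0) weight 1/280
  (X=0, Z=1, Y=3, W=1, U=1) weight 1/140
  (X=1, Z=0, Y=1, W=0, U=0) weight 1/288
  … 27 more
Group by W:
  weight(W=0) = 2/21
  weight(W=1) = 1/14
Total weight = 2/21 + 1/14 = 1/6
P(W=0 | obs) = 2/21 / 1/6 = 4/7
P(W=1 | obs) = 1/14 / 1/6 = 3/7

P(W=0) = 4/7, P(W=1) = 3/7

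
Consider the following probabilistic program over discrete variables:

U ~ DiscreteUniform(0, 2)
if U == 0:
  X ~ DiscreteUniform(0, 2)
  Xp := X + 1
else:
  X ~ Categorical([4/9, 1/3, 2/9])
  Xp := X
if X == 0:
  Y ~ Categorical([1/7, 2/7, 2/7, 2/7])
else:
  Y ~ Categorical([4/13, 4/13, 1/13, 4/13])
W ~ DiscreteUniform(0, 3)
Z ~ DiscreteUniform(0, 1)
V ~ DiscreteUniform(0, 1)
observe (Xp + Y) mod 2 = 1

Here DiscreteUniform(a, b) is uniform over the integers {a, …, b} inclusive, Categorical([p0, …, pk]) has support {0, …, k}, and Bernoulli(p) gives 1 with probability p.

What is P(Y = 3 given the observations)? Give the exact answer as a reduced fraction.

P(Y = 3 | obs) = 101/310

Enumerate traces; 288 have nonzero weight after conditioning:
  (U=0, X=0, Y=0, W=0, Z=0, V=0) weight 1/1008
  (U=0, X=0, Y=0, W=0, Z=0, V=1) weight 1/1008
  (U=0, X=0, Y=0, W=0, Z=1, V=0) weight 1/1008
  (U=0, X=0, Y=0, W=0, Z=1, V=1) weight 1/1008
  (U=0, X=0, Y=0, W=1, Z=0, V=0) weight 1/1008
  (U=0, X=0, Y=0, W=1, Z=0, V=1) weight 1/1008
  (U=0, X=0, Y=0, W=1, Z=1, V=0) weight 1/1008
  (U=0, X=0, Y=0, W=1, Z=1, V=1) weight 1/1008
  (U=0, X=0, Y=2, W=0, Z=0, V=0) weight 1/504
  (U=0, X=1, Y=1, W=0, Z=0, V=0) weight 1/468
  … 278 more
Group by Y:
  weight(Y=0) = 97/819
  weight(Y=1) = 404/2457
  weight(Y=2) = 47/819
  weight(Y=3) = 404/2457
Total weight = 97/819 + 404/2457 + 47/819 + 404/2457 = 1240/2457
P(Y=0 | obs) = 97/819 / 1240/2457 = 291/1240
P(Y=1 | obs) = 404/2457 / 1240/2457 = 101/310
P(Y=2 | obs) = 47/819 / 1240/2457 = 141/1240
P(Y=3 | obs) = 404/2457 / 1240/2457 = 101/310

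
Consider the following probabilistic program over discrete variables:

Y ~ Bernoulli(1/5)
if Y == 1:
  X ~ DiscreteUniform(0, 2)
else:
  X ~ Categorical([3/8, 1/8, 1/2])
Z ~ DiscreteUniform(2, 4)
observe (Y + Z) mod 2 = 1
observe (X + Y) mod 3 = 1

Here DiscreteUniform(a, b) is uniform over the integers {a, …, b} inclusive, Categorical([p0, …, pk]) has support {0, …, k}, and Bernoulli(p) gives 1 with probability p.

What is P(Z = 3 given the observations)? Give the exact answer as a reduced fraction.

Enumerate traces; 3 have nonzero weight after conditioning:
  (Y=0, X=1, Z=3) weight 1/30
  (Y=1, X=0, Z=2) weight 1/45
  (Y=1, X=0, Z=4) weight 1/45
Group by Z:
  weight(Z=2) = 1/45
  weight(Z=3) = 1/30
  weight(Z=4) = 1/45
Total weight = 1/45 + 1/30 + 1/45 = 7/90
P(Z=2 | obs) = 1/45 / 7/90 = 2/7
P(Z=3 | obs) = 1/30 / 7/90 = 3/7
P(Z=4 | obs) = 1/45 / 7/90 = 2/7

P(Z = 3 | obs) = 3/7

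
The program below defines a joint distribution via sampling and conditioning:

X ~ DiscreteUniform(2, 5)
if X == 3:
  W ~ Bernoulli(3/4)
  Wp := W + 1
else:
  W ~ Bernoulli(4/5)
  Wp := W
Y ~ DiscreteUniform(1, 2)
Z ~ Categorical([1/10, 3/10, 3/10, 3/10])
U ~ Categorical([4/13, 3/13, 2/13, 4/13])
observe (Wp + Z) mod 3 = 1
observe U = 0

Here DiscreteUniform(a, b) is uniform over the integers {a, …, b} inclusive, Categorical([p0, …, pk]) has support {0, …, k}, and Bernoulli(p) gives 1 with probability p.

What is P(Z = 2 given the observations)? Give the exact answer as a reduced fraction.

Enumerate traces; 24 have nonzero weight after conditioning:
  (X=2, W=0, Y=1, Z=1, U=0) weight 3/1300
  (X=2, W=0, Y=2, Z=1, U=0) weight 3/1300
  (X=2, W=1, Y=1, Z=0, U=0) weight 1/325
  (X=2, W=1, Y=1, Z=3, U=0) weight 3/325
  (X=2, W=1, Y=2, Z=0, U=0) weight 1/325
  (X=2, W=1, Y=2, Z=3, U=0) weight 3/325
  (X=3, W=0, Y=1, Z=0, U=0) weight 1/1040
  (X=3, W=0, Y=1, Z=3, U=0) weight 3/1040
  (X=3, W=1, Y=1, Z=2, U=0) weight 9/1040
  … 15 more
Group by Z:
  weight(Z=0) = 53/2600
  weight(Z=1) = 9/650
  weight(Z=2) = 9/520
  weight(Z=3) = 159/2600
Total weight = 53/2600 + 9/650 + 9/520 + 159/2600 = 293/2600
P(Z=0 | obs) = 53/2600 / 293/2600 = 53/293
P(Z=1 | obs) = 9/650 / 293/2600 = 36/293
P(Z=2 | obs) = 9/520 / 293/2600 = 45/293
P(Z=3 | obs) = 159/2600 / 293/2600 = 159/293

P(Z = 2 | obs) = 45/293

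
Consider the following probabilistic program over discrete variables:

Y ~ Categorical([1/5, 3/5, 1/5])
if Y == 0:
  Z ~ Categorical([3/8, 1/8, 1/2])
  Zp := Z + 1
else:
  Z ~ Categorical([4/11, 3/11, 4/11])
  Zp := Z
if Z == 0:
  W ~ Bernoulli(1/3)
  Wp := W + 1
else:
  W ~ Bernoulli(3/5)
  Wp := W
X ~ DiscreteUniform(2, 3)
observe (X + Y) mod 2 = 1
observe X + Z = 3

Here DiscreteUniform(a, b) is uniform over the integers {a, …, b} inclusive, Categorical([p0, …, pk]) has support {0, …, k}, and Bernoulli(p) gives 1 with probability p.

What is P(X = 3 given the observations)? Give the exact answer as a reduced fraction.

Enumerate traces; 6 have nonzero weight after conditioning:
  (Y=0, Z=0, W=0, X=3) weight 1/40
  (Y=0, Z=0, W=1, X=3) weight 1/80
  (Y=1, Z=1, W=0, X=2) weight 9/275
  (Y=1, Z=1, W=1, X=2) weight 27/550
  (Y=2, Z=0, W=0, X=3) weight 4/165
  (Y=2, Z=0, W=1, X=3) weight 2/165
Group by X:
  weight(X=2) = 9/110
  weight(X=3) = 13/176
Total weight = 9/110 + 13/176 = 137/880
P(X=2 | obs) = 9/110 / 137/880 = 72/137
P(X=3 | obs) = 13/176 / 137/880 = 65/137

P(X = 3 | obs) = 65/137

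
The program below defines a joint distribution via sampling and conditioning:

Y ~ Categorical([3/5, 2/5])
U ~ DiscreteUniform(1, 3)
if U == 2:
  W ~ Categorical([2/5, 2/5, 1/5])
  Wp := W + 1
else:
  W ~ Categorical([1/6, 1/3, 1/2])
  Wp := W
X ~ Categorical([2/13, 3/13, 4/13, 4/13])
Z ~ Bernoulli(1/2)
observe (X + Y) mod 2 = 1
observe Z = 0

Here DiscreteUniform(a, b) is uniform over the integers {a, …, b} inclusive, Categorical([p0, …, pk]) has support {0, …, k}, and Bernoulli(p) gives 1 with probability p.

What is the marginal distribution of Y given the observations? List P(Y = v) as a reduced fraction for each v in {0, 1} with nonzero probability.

Enumerate traces; 36 have nonzero weight after conditioning:
  (Y=0, U=1, W=0, X=1, Z=0) weight 1/260
  (Y=0, U=1, W=0, X=3, Z=0) weight 1/195
  (Y=0, U=1, W=1, X=1, Z=0) weight 1/130
  (Y=0, U=1, W=1, X=3, Z=0) weight 2/195
  (Y=0, U=1, W=2, X=1, Z=0) weight 3/260
  (Y=0, U=1, W=2, X=3, Z=0) weight 1/65
  (Y=0, U=2, W=0, X=1, Z=0) weight 3/325
  (Y=0, U=2, W=0, X=3, Z=0) weight 4/325
  (Y=1, U=1, W=0, X=0, Z=0) weight 1/585
  … 27 more
Group by Y:
  weight(Y=0) = 21/130
  weight(Y=1) = 6/65
Total weight = 21/130 + 6/65 = 33/130
P(Y=0 | obs) = 21/130 / 33/130 = 7/11
P(Y=1 | obs) = 6/65 / 33/130 = 4/11

P(Y=0) = 7/11, P(Y=1) = 4/11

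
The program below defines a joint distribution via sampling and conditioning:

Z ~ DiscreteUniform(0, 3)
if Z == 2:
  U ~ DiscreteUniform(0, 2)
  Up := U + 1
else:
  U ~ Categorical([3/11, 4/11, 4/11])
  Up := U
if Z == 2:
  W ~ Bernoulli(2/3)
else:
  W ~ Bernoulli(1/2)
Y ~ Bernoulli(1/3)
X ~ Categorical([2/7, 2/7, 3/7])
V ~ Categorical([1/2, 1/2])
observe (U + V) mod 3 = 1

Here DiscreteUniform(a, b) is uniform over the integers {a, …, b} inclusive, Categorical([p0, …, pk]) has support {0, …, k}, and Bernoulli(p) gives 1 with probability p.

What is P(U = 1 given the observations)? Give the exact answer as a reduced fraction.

Enumerate traces; 96 have nonzero weight after conditioning:
  (Z=0, U=0, W=0, Y=0, X=0, V=1) weight 1/308
  (Z=0, U=0, W=0, Y=0, X=1, V=1) weight 1/308
  (Z=0, U=0, W=0, Y=0, X=2, V=1) weight 3/616
  (Z=0, U=0, W=0, Y=1, X=0, V=1) weight 1/616
  (Z=0, U=0, W=0, Y=1, X=1, V=1) weight 1/616
  (Z=0, U=0, W=0, Y=1, X=2, V=1) weight 3/1232
  (Z=0, U=0, W=1, Y=0, X=0, V=1) weight 1/308
  (Z=0, U=0, W=1, Y=0, X=1, V=1) weight 1/308
  (Z=0, U=1, W=0, Y=0, X=0, V=0) weight 1/231
  … 87 more
Group by U:
  weight(U=0) = 19/132
  weight(U=1) = 47/264
Total weight = 19/132 + 47/264 = 85/264
P(U=0 | obs) = 19/132 / 85/264 = 38/85
P(U=1 | obs) = 47/264 / 85/264 = 47/85

P(U = 1 | obs) = 47/85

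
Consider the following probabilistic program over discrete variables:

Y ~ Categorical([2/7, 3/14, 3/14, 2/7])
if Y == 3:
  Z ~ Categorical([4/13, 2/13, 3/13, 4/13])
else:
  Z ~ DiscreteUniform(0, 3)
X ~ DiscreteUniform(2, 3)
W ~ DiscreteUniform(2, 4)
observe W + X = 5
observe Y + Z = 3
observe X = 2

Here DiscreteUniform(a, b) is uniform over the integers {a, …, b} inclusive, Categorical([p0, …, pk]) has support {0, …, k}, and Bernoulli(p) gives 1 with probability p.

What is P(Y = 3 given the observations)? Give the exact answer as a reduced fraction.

P(Y = 3 | obs) = 32/97

Enumerate traces; 4 have nonzero weight after conditioning:
  (Y=0, Z=3, X=2, W=3) weight 1/84
  (Y=1, Z=2, X=2, W=3) weight 1/112
  (Y=2, Z=1, X=2, W=3) weight 1/112
  (Y=3, Z=0, X=2, W=3) weight 4/273
Group by Y:
  weight(Y=0) = 1/84
  weight(Y=1) = 1/112
  weight(Y=2) = 1/112
  weight(Y=3) = 4/273
Total weight = 1/84 + 1/112 + 1/112 + 4/273 = 97/2184
P(Y=0 | obs) = 1/84 / 97/2184 = 26/97
P(Y=1 | obs) = 1/112 / 97/2184 = 39/194
P(Y=2 | obs) = 1/112 / 97/2184 = 39/194
P(Y=3 | obs) = 4/273 / 97/2184 = 32/97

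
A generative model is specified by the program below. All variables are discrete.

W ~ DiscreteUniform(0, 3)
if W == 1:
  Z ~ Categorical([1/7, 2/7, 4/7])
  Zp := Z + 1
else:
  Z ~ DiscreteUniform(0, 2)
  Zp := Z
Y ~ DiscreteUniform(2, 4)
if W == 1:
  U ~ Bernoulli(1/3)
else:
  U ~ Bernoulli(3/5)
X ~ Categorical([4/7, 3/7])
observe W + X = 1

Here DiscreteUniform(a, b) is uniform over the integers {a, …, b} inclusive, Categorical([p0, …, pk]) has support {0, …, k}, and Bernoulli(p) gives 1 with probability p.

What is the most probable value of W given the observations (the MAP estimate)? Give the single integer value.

argmax_v P(W = v | obs) = 1

Enumerate traces; 36 have nonzero weight after conditioning:
  (W=0, Z=0, Y=2, U=0, X=1) weight 1/210
  (W=0, Z=0, Y=2, U=1, X=1) weight 1/140
  (W=0, Z=0, Y=3, U=0, X=1) weight 1/210
  (W=0, Z=0, Y=3, U=1, X=1) weight 1/140
  (W=0, Z=0, Y=4, U=0, X=1) weight 1/210
  (W=0, Z=0, Y=4, U=1, X=1) weight 1/140
  (W=0, Z=1, Y=2, U=0, X=1) weight 1/210
  (W=0, Z=1, Y=2, U=1, X=1) weight 1/140
  (W=1, Z=0, Y=2, U=0, X=0) weight 2/441
  … 27 more
Group by W:
  weight(W=0) = 3/28
  weight(W=1) = 1/7
Total weight = 3/28 + 1/7 = 1/4
P(W=0 | obs) = 3/28 / 1/4 = 3/7
P(W=1 | obs) = 1/7 / 1/4 = 4/7
argmax = 1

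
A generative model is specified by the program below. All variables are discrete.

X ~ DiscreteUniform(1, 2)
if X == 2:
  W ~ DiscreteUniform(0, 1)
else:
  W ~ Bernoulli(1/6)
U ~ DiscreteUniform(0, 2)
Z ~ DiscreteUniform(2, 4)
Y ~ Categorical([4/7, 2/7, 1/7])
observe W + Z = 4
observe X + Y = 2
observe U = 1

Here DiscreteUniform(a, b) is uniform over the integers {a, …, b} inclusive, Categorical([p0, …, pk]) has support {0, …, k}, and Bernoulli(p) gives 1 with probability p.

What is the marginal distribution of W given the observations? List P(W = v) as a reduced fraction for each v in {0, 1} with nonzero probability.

P(W=0) = 11/18, P(W=1) = 7/18

Enumerate traces; 4 have nonzero weight after conditioning:
  (X=1, W=0, U=1, Z=4, Y=1) weight 5/378
  (X=1, W=1, U=1, Z=3, Y=1) weight 1/378
  (X=2, W=0, U=1, Z=4, Y=0) weight 1/63
  (X=2, W=1, U=1, Z=3, Y=0) weight 1/63
Group by W:
  weight(W=0) = 11/378
  weight(W=1) = 1/54
Total weight = 11/378 + 1/54 = 1/21
P(W=0 | obs) = 11/378 / 1/21 = 11/18
P(W=1 | obs) = 1/54 / 1/21 = 7/18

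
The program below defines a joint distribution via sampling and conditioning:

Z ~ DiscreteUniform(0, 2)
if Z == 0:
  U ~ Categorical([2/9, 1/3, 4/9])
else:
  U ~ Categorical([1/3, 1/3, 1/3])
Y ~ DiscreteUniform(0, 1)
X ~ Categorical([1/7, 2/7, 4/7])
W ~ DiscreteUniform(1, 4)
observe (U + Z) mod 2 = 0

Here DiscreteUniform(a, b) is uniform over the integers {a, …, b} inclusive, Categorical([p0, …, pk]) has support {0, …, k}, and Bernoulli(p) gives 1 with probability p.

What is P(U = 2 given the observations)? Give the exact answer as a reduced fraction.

P(U = 2 | obs) = 7/15

Enumerate traces; 120 have nonzero weight after conditioning:
  (Z=0, U=0, Y=0, X=0, W=1) weight 1/756
  (Z=0, U=0, Y=0, X=0, W=2) weight 1/756
  (Z=0, U=0, Y=0, X=0, W=3) weight 1/756
  (Z=0, U=0, Y=0, X=0, W=4) weight 1/756
  (Z=0, U=0, Y=0, X=1, W=1) weight 1/378
  (Z=0, U=0, Y=0, X=1, W=2) weight 1/378
  (Z=0, U=0, Y=0, X=1, W=3) weight 1/378
  (Z=0, U=0, Y=0, X=1, W=4) weight 1/378
  (Z=0, U=2, Y=0, X=0, W=1) weight 1/378
  (Z=1, U=1, Y=0, X=0, W=1) weight 1/504
  … 110 more
Group by U:
  weight(U=0) = 5/27
  weight(U=1) = 1/9
  weight(U=2) = 7/27
Total weight = 5/27 + 1/9 + 7/27 = 5/9
P(U=0 | obs) = 5/27 / 5/9 = 1/3
P(U=1 | obs) = 1/9 / 5/9 = 1/5
P(U=2 | obs) = 7/27 / 5/9 = 7/15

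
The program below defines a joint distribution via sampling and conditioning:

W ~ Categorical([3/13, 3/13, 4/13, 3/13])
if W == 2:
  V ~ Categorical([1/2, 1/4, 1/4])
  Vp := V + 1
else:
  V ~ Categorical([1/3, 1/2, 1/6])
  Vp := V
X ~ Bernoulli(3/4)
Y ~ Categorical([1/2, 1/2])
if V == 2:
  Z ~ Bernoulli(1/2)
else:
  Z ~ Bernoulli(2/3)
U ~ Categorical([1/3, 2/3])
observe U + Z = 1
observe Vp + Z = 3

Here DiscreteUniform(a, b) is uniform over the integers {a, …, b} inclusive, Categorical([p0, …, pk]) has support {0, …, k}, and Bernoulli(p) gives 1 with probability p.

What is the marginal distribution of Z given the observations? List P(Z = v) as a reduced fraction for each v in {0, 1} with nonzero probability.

Enumerate traces; 20 have nonzero weight after conditioning:
  (W=0, V=2, X=0, Y=0, Z=1, U=0) weight 1/1248
  (W=0, V=2, X=0, Y=1, Z=1, U=0) weight 1/1248
  (W=0, V=2, X=1, Y=0, Z=1, U=0) weight 1/416
  (W=0, V=2, X=1, Y=1, Z=1, U=0) weight 1/416
  (W=1, V=2, X=0, Y=0, Z=1, U=0) weight 1/1248
  (W=1, V=2, X=0, Y=1, Z=1, U=0) weight 1/1248
  (W=1, V=2, X=1, Y=0, Z=1, U=0) weight 1/416
  (W=1, V=2, X=1, Y=1, Z=1, U=0) weight 1/416
  (W=2, V=2, X=0, Y=0, Z=0, U=1) weight 1/312
  … 11 more
Group by Z:
  weight(Z=0) = 1/39
  weight(Z=1) = 17/468
Total weight = 1/39 + 17/468 = 29/468
P(Z=0 | obs) = 1/39 / 29/468 = 12/29
P(Z=1 | obs) = 17/468 / 29/468 = 17/29

P(Z=0) = 12/29, P(Z=1) = 17/29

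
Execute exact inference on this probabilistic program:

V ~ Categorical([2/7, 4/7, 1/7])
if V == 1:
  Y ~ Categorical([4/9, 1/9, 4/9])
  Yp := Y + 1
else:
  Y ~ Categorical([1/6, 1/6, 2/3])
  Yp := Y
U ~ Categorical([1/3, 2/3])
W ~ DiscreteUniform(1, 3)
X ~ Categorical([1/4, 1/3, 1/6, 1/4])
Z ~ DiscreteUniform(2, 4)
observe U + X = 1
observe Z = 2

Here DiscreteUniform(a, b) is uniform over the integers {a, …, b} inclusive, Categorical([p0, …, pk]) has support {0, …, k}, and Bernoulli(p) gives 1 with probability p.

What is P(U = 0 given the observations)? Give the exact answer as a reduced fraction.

Enumerate traces; 54 have nonzero weight after conditioning:
  (V=0, Y=0, U=0, W=1, X=1, Z=2) weight 1/1701
  (V=0, Y=0, U=0, W=2, X=1, Z=2) weight 1/1701
  (V=0, Y=0, U=0, W=3, X=1, Z=2) weight 1/1701
  (V=0, Y=0, U=1, W=1, X=0, Z=2) weight 1/1134
  (V=0, Y=0, U=1, W=2, X=0, Z=2) weight 1/1134
  (V=0, Y=0, U=1, W=3, X=0, Z=2) weight 1/1134
  (V=0, Y=1, U=0, W=1, X=1, Z=2) weight 1/1701
  (V=0, Y=1, U=0, W=2, X=1, Z=2) weight 1/1701
  … 46 more
Group by U:
  weight(U=0) = 1/27
  weight(U=1) = 1/18
Total weight = 1/27 + 1/18 = 5/54
P(U=0 | obs) = 1/27 / 5/54 = 2/5
P(U=1 | obs) = 1/18 / 5/54 = 3/5

P(U = 0 | obs) = 2/5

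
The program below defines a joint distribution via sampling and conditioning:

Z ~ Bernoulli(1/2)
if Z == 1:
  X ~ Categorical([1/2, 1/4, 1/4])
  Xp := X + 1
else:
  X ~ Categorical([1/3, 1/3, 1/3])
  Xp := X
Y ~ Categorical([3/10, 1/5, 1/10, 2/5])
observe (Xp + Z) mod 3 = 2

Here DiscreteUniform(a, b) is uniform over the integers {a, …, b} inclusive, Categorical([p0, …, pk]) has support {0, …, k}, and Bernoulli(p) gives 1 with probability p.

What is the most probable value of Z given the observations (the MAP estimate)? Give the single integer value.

argmax_v P(Z = v | obs) = 1

Enumerate traces; 8 have nonzero weight after conditioning:
  (Z=0, X=2, Y=0) weight 1/20
  (Z=0, X=2, Y=1) weight 1/30
  (Z=0, X=2, Y=2) weight 1/60
  (Z=0, X=2, Y=3) weight 1/15
  (Z=1, X=0, Y=0) weight 3/40
  (Z=1, X=0, Y=1) weight 1/20
  (Z=1, X=0, Y=2) weight 1/40
  (Z=1, X=0, Y=3) weight 1/10
Group by Z:
  weight(Z=0) = 1/6
  weight(Z=1) = 1/4
Total weight = 1/6 + 1/4 = 5/12
P(Z=0 | obs) = 1/6 / 5/12 = 2/5
P(Z=1 | obs) = 1/4 / 5/12 = 3/5
argmax = 1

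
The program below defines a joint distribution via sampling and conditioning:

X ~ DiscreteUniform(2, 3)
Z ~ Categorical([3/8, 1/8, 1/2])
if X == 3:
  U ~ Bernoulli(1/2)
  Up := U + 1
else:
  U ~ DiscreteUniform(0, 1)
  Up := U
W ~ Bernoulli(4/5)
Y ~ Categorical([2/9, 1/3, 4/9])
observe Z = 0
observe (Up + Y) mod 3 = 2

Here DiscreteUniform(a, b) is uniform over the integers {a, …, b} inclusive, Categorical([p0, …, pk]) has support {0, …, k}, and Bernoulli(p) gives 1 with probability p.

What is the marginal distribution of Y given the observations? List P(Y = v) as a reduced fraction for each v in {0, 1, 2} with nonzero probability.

P(Y=0) = 1/6, P(Y=1) = 1/2, P(Y=2) = 1/3

Enumerate traces; 8 have nonzero weight after conditioning:
  (X=2, Z=0, U=0, W=0, Y=2) weight 1/120
  (X=2, Z=0, U=0, W=1, Y=2) weight 1/30
  (X=2, Z=0, U=1, W=0, Y=1) weight 1/160
  (X=2, Z=0, U=1, W=1, Y=1) weight 1/40
  (X=3, Z=0, U=0, W=0, Y=1) weight 1/160
  (X=3, Z=0, U=0, W=1, Y=1) weight 1/40
  (X=3, Z=0, U=1, W=0, Y=0) weight 1/240
  (X=3, Z=0, U=1, W=1, Y=0) weight 1/60
Group by Y:
  weight(Y=0) = 1/48
  weight(Y=1) = 1/16
  weight(Y=2) = 1/24
Total weight = 1/48 + 1/16 + 1/24 = 1/8
P(Y=0 | obs) = 1/48 / 1/8 = 1/6
P(Y=1 | obs) = 1/16 / 1/8 = 1/2
P(Y=2 | obs) = 1/24 / 1/8 = 1/3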